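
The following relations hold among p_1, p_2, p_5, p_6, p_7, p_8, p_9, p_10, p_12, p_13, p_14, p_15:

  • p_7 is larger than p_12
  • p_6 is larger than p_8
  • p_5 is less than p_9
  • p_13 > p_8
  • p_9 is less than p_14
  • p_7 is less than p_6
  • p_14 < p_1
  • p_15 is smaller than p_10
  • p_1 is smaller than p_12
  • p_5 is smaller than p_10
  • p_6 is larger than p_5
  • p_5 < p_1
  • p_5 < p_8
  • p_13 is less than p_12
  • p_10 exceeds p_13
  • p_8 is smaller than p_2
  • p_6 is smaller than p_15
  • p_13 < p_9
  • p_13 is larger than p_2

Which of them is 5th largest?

Chaining the given pairs: p_5 < p_8 < p_2 < p_13 < p_9 < p_14 < p_1 < p_12 < p_7 < p_6 < p_15 < p_10.
The 5th largest is p_12.

p_12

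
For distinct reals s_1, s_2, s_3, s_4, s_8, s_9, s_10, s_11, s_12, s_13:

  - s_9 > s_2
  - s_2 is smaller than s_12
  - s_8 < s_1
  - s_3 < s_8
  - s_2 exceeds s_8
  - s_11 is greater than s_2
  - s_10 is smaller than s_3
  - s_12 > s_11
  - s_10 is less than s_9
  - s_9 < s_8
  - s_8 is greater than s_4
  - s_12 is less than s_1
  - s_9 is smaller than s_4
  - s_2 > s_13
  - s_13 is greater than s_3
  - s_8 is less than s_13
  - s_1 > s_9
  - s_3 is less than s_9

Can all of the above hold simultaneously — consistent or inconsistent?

Chaining the given relations yields s_9 < s_4 < s_8 < s_13 < s_2, so s_9 < s_2. But one relation states s_2 < s_9. These cannot both hold.

inconsistent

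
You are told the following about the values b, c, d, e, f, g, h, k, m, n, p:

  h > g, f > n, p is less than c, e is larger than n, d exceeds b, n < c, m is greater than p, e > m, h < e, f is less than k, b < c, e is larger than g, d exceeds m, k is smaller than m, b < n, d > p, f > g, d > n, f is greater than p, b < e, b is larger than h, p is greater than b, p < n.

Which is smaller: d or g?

Following the relations from g: g < h < b < p < n < f < k < m < d.
So g < d; g is the smaller of the two.

g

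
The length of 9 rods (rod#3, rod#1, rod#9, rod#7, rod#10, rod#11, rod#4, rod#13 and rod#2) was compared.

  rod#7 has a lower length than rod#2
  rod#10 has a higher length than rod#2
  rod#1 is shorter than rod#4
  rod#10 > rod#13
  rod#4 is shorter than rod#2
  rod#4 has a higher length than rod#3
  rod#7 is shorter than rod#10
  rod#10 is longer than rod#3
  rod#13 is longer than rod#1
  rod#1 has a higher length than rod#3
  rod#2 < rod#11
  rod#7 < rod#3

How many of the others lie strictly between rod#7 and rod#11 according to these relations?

4

Chaining upward from rod#7 reaches: rod#3, rod#1, rod#4, rod#2, rod#13, rod#10.
Chaining downward from rod#11 reaches: rod#3, rod#1, rod#4, rod#2.
Strictly between rod#7 and rod#11 are those in both lists: rod#3, rod#1, rod#4, rod#2 — 4 elements.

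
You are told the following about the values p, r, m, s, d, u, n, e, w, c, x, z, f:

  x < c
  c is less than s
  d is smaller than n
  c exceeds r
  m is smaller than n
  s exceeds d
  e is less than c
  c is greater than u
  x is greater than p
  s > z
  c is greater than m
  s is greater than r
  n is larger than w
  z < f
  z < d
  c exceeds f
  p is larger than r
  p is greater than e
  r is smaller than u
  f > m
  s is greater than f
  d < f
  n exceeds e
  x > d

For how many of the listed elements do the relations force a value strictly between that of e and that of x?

Chaining upward from e reaches: n, p, c, s.
Chaining downward from x reaches: z, r, d, p.
Strictly between e and x are those in both lists: p — 1 element.

1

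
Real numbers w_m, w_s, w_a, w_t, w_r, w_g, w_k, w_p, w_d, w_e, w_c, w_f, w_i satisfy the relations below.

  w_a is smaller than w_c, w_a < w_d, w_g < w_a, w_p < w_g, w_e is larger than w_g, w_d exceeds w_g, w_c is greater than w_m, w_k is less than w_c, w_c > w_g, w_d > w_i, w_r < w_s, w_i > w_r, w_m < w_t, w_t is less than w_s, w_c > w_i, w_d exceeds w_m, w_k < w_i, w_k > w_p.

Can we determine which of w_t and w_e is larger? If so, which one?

Following every chain through w_t: above w_t we get w_s; below w_t we get w_m.
w_e is not reached, and no chain runs the other way from w_e to w_t.
So the given relations leave the order of w_t and w_e undetermined.

undetermined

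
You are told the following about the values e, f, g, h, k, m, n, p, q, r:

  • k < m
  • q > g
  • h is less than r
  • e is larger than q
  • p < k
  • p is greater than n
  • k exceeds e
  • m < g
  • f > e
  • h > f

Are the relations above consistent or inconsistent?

inconsistent

Chaining the given relations yields k < m < g < q < e, so k < e. But one relation states e < k. These cannot both hold.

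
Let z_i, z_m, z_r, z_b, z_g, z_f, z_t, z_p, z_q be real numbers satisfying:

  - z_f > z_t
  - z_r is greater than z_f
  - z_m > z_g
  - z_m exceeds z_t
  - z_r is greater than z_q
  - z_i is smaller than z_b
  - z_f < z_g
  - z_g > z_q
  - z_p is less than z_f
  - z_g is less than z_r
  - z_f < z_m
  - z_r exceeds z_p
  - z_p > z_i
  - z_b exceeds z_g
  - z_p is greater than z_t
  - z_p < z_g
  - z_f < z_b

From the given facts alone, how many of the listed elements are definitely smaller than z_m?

6

Directly below z_m: z_t, z_f, z_g.
One step further: z_q, z_p (5 so far).
One step further: z_i (6 so far).
Nothing else is reachable below z_m; 6 in all.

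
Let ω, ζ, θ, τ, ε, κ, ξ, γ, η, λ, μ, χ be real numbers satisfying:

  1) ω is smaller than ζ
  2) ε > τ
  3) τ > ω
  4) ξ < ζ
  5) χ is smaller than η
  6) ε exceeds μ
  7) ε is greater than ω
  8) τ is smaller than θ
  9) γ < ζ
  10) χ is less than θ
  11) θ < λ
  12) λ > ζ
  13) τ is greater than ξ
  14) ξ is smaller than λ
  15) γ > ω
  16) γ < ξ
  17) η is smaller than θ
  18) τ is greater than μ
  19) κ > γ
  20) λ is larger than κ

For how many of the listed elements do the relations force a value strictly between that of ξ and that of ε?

1

The relations place ξ below ε. An element lies strictly between them when it is forced above ξ and also forced below ε.
Above ξ: {ζ, τ, θ, λ}. Below ε: {ω, γ, μ, τ}.
Intersection: {τ} — 1.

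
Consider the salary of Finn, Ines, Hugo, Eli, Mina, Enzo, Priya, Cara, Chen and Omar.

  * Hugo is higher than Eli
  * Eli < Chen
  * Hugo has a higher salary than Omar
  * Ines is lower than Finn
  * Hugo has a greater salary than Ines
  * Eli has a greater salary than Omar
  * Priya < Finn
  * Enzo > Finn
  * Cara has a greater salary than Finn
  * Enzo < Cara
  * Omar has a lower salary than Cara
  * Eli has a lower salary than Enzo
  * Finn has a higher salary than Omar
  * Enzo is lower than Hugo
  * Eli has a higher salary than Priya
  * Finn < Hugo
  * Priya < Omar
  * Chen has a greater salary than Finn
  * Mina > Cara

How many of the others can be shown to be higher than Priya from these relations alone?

8

The elements the relations force above Priya are Omar, Eli, Finn, Chen, Enzo, Cara, Hugo, Mina — no chain reaches any other.
That is 8.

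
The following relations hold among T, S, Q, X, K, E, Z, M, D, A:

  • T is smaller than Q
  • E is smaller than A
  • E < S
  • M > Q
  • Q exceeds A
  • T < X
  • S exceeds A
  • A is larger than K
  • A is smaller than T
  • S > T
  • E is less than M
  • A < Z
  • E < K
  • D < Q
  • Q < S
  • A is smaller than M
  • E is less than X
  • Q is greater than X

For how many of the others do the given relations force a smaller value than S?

7

The elements the relations force below S are E, D, K, A, T, X, Q — no chain reaches any other.
That is 7.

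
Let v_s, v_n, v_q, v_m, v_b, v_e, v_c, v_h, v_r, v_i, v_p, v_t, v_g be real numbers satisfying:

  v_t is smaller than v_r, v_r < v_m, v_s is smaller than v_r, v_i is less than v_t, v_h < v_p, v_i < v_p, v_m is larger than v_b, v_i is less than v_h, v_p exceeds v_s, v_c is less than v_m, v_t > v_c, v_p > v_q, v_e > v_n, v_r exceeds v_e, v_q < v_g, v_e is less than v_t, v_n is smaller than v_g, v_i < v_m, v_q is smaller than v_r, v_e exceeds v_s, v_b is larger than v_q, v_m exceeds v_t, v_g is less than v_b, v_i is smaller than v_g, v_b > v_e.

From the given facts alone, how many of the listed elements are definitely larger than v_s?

6

From v_s the given relations immediately reach v_e, v_r, v_p.
From those, v_t, v_b, v_m — 6 in total.
Nothing else is reachable above v_s; 6 in all.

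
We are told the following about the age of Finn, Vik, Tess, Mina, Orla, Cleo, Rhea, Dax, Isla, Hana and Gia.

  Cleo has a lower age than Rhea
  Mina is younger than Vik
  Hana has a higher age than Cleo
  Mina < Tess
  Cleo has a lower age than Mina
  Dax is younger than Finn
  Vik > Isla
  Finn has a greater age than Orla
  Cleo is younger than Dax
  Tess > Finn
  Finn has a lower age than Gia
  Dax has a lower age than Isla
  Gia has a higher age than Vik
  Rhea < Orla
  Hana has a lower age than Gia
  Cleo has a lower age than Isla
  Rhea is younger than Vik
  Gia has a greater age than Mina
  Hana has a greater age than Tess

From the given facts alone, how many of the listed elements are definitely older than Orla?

4

Directly above Orla: Finn.
One step further: Tess, Gia (3 so far).
One step further: Hana (4 so far).
Nothing else is reachable above Orla; 4 in all.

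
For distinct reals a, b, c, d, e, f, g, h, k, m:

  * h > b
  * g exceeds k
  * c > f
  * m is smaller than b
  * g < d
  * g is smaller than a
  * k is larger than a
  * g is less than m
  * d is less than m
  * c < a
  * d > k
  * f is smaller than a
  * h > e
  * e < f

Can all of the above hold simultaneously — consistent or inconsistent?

We have g < a stated directly, yet also a < k < g by chaining the others — so a < g. Contradiction.

inconsistent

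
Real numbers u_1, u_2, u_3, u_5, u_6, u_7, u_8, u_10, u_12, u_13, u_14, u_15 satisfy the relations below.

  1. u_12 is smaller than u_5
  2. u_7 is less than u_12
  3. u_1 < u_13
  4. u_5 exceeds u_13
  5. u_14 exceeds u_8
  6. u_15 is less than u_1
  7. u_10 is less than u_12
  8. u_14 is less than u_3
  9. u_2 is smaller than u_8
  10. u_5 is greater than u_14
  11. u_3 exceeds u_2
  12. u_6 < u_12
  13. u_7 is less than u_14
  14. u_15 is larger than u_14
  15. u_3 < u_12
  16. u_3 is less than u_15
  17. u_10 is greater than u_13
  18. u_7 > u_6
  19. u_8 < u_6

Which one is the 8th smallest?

u_1

Piecing the relations together gives one ordering: u_2 < u_8 < u_6 < u_7 < u_14 < u_3 < u_15 < u_1 < u_13 < u_10 < u_12 < u_5.
The 8th smallest is u_1.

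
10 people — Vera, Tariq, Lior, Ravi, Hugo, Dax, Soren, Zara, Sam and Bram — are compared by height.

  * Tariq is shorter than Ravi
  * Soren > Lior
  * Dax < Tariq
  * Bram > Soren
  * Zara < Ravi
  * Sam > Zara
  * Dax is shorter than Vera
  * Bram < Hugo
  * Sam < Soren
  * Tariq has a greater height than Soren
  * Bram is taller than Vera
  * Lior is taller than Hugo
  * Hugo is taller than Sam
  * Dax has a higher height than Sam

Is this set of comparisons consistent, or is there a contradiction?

Chaining the given relations yields Bram < Hugo < Lior < Soren, so Bram < Soren. But one relation states Soren < Bram. These cannot both hold.

inconsistent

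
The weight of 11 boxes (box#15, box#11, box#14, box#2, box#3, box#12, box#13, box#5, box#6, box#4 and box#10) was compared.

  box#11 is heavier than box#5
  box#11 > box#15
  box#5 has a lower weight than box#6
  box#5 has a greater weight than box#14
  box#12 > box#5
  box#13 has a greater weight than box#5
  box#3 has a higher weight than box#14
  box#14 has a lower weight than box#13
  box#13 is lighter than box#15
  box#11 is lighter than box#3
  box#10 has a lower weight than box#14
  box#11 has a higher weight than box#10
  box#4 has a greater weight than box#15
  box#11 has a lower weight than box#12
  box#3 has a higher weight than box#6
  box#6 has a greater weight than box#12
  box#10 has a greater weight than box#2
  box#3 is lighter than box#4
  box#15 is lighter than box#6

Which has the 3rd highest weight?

Piecing the relations together gives one ordering: box#2 < box#10 < box#14 < box#5 < box#13 < box#15 < box#11 < box#12 < box#6 < box#3 < box#4.
The 3rd largest is box#6.

box#6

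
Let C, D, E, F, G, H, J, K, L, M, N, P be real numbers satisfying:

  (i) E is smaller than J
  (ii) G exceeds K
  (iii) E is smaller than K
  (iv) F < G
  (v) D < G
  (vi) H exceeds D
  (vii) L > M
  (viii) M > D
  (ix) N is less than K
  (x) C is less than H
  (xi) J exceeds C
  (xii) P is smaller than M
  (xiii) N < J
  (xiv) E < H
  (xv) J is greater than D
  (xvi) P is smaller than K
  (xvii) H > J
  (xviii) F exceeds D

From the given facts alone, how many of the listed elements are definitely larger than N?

From N the given relations immediately reach J, K.
From those, H, G — 4 in total.
Nothing else is reachable above N; 4 in all.

4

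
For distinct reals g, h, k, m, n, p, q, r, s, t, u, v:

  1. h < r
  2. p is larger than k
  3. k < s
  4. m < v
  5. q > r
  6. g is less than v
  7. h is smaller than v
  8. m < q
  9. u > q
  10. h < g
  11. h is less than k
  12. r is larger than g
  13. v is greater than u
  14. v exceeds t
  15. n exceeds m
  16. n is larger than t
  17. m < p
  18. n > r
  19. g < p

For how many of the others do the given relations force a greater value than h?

9

From h the given relations immediately reach g, r, k, v.
From those, s, q, n, p — 8 in total.
From those, u — 9 in total.
No other element is forced above h by the given relations, so the count is 9.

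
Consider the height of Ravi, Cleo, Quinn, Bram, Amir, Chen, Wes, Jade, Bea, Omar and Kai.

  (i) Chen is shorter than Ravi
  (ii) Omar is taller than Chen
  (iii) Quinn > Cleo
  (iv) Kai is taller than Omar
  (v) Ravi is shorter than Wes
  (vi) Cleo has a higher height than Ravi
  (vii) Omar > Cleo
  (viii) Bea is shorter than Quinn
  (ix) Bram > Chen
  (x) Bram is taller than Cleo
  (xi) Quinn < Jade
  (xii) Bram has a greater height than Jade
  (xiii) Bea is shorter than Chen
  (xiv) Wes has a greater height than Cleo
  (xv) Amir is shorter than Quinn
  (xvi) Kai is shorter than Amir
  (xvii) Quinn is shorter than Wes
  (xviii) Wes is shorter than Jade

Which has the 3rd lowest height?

Piecing the relations together gives one ordering: Bea < Chen < Ravi < Cleo < Omar < Kai < Amir < Quinn < Wes < Jade < Bram.
Counting 3 from the smallest end gives Ravi.

Ravi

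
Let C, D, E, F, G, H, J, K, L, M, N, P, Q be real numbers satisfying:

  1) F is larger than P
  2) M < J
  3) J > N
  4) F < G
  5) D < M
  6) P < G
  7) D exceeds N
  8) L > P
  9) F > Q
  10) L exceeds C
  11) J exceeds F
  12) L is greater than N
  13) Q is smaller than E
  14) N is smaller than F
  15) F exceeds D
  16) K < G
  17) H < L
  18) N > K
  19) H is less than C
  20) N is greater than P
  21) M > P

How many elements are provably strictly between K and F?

Chaining upward from K reaches: N, D, G, M, J, L.
Chaining downward from F reaches: P, N, Q, D.
Strictly between K and F are those in both lists: N, D — 2 elements.

2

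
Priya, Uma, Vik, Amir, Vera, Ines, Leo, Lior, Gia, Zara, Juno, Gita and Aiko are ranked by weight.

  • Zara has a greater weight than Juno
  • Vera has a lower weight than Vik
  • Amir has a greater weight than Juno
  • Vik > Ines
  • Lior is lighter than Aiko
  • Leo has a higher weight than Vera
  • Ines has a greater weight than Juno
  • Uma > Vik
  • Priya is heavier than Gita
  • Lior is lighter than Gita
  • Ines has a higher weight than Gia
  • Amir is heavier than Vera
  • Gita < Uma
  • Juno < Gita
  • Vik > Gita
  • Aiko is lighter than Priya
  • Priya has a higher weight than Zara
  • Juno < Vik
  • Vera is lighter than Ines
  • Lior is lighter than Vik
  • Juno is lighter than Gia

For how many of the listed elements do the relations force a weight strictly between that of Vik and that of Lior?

Chaining upward from Lior reaches: Gita, Aiko, Uma, Priya.
Chaining downward from Vik reaches: Juno, Gia, Vera, Gita, Ines.
Strictly between Lior and Vik are those in both lists: Gita — 1 element.

1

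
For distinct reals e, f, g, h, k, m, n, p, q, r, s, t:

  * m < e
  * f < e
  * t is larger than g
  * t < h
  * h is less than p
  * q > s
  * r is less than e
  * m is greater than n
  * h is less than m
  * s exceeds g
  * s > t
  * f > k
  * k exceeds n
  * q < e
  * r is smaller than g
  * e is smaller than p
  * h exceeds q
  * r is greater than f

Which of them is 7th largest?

t

The consecutive relations fix a unique order: n < k < f < r < g < t < s < q < h < m < e < p.
The 7th largest is t.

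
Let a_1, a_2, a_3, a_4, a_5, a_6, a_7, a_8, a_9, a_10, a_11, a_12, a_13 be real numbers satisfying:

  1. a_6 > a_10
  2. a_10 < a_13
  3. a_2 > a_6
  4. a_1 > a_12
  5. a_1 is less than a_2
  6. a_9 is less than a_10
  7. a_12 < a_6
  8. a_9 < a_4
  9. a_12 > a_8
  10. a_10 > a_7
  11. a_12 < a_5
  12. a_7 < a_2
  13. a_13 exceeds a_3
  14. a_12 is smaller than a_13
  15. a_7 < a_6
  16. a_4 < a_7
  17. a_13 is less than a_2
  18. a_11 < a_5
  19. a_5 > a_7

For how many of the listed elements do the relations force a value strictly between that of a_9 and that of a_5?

2

Chaining upward from a_9 reaches: a_4, a_7, a_10, a_13, a_6, a_2.
Chaining downward from a_5 reaches: a_8, a_11, a_4, a_7, a_12.
Strictly between a_9 and a_5 are those in both lists: a_4, a_7 — 2 elements.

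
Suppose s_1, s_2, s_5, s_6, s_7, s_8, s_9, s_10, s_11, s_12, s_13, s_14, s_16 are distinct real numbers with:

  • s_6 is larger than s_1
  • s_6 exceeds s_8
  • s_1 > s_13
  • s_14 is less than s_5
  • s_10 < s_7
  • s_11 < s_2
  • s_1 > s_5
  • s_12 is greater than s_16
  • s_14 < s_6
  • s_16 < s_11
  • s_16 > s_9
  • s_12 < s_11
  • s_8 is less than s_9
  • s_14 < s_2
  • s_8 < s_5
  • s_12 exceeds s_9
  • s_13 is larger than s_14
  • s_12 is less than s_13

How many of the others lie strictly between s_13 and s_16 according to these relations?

1

The relations place s_16 below s_13. An element lies strictly between them when it is forced above s_16 and also forced below s_13.
Above s_16: {s_12, s_11, s_1, s_6, s_2}. Below s_13: {s_8, s_9, s_14, s_12}.
Intersection: {s_12} — 1.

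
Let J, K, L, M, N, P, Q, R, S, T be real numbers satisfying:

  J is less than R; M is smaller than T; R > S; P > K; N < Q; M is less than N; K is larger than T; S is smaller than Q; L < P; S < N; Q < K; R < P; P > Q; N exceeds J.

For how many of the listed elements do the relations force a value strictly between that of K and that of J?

2

Chaining upward from J reaches: R, N, Q, P.
Chaining downward from K reaches: S, M, T, N, Q.
Strictly between J and K are those in both lists: N, Q — 2 elements.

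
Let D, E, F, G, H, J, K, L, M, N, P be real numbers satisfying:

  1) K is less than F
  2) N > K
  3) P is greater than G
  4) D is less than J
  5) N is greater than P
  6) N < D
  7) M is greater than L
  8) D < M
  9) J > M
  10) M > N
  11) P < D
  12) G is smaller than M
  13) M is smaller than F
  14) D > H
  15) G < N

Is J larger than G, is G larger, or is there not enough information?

The relevant relations are G < P; P < N; N < D; D < M; M < J.
Together: G < P < N < D < M < J.
So J is larger.

J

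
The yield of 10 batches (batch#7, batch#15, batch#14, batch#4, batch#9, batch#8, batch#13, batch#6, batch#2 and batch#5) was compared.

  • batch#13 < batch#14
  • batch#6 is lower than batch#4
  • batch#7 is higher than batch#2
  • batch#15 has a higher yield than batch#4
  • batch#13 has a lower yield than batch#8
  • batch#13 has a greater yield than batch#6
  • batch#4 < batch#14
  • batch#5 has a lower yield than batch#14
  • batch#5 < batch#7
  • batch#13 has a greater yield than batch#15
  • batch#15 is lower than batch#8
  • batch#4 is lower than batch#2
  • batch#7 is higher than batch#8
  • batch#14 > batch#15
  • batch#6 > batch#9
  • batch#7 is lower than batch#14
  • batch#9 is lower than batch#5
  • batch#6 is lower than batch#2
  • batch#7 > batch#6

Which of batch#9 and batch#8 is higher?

batch#8

Chaining the given relations: batch#9 < batch#6 < batch#4 < batch#15 < batch#13 < batch#8.
So batch#9 < batch#8; batch#8 is the higher of the two.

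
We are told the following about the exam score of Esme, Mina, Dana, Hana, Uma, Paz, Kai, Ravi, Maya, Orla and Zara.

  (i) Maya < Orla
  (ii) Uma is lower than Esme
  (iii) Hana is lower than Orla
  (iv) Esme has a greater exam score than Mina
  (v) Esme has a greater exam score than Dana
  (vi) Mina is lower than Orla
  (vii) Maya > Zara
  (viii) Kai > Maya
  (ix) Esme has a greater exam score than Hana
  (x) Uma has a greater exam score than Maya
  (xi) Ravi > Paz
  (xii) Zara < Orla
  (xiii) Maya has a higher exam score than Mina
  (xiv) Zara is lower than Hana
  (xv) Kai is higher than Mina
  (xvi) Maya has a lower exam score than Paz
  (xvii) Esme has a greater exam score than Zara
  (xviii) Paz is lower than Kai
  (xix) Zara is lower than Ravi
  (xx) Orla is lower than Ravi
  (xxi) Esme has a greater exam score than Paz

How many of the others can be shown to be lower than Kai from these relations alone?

4

From Kai the given relations immediately reach Mina, Maya, Paz.
From those, Zara — 4 in total.
No other element is forced below Kai by the given relations, so the count is 4.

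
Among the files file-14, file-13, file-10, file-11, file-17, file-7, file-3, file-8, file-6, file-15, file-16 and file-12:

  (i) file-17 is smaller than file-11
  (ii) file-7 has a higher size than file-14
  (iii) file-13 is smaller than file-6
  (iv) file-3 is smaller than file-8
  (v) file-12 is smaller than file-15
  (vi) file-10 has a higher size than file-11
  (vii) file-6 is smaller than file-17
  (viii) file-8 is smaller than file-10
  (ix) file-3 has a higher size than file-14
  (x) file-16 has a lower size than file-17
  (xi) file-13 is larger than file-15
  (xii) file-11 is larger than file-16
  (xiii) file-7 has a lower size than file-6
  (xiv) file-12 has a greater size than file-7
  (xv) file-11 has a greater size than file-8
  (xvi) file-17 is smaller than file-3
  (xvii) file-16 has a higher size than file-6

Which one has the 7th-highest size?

Piecing the relations together gives one ordering: file-14 < file-7 < file-12 < file-15 < file-13 < file-6 < file-16 < file-17 < file-3 < file-8 < file-11 < file-10.
Counting 7 from the largest end gives file-6.

file-6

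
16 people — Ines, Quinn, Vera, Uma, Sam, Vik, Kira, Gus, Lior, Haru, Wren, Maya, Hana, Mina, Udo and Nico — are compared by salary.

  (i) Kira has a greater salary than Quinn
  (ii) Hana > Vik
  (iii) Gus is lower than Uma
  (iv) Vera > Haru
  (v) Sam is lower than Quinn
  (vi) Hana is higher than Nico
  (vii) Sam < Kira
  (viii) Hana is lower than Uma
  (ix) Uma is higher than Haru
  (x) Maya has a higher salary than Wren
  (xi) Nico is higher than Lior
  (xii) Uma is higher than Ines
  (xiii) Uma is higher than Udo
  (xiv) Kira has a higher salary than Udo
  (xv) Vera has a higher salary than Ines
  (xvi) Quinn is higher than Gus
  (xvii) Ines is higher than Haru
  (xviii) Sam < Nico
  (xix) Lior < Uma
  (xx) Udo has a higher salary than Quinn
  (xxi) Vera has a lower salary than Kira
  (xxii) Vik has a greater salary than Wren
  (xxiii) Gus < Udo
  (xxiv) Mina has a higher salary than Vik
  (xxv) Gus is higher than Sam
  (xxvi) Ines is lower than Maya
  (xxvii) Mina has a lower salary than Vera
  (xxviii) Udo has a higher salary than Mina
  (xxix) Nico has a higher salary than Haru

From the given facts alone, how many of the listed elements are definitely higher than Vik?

The elements the relations force above Vik are Mina, Hana, Vera, Udo, Uma, Kira — no chain reaches any other.
That is 6.

6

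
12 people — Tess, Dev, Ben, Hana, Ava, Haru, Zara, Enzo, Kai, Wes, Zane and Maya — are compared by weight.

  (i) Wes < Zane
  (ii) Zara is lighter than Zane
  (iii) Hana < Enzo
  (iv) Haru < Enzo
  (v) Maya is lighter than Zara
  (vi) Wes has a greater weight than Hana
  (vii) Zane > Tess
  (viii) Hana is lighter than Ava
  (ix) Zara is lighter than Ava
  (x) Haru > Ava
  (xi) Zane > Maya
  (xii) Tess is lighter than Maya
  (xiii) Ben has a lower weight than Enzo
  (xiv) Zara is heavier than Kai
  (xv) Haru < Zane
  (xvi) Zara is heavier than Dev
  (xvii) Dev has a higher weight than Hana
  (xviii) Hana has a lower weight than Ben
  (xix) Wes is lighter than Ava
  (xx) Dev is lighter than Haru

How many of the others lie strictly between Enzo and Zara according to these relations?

Chaining upward from Zara reaches: Ava, Haru, Zane.
Chaining downward from Enzo reaches: Tess, Maya, Hana, Dev, Kai, Wes, Ava, Haru, Ben.
Strictly between Zara and Enzo are those in both lists: Ava, Haru — 2 elements.

2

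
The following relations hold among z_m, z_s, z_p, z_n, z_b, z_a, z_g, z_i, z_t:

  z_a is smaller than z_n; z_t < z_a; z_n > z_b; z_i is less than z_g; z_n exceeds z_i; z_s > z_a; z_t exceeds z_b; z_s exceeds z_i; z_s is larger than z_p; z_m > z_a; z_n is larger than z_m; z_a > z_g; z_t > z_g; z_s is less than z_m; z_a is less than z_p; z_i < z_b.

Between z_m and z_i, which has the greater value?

Following the relations from z_i: z_i < z_b < z_t < z_a < z_s < z_m.
So z_i < z_m; z_m is the larger of the two.

z_m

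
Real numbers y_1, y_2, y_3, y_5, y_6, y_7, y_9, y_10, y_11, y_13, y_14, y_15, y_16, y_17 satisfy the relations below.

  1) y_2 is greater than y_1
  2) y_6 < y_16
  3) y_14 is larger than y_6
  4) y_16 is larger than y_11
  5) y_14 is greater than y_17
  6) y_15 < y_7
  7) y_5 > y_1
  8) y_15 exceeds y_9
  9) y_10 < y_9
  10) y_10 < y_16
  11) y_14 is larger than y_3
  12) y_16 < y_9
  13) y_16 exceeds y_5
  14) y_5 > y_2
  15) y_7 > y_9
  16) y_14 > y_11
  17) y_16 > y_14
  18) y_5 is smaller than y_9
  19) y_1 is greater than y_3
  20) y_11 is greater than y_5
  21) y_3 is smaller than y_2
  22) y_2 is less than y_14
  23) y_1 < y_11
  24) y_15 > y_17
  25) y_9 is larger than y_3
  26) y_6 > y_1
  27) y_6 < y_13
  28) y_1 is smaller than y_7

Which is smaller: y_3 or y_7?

y_3

Following the relations from y_3: y_3 < y_1 < y_2 < y_5 < y_11 < y_14 < y_16 < y_9 < y_15 < y_7.
So y_3 < y_7; y_3 is the smaller of the two.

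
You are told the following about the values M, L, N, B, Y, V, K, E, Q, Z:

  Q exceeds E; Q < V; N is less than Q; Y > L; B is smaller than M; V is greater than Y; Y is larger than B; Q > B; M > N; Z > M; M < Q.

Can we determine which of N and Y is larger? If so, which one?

undetermined

Following every chain through N: above N we get M, Z, Q, V.
Y is not reached, and no chain runs the other way from Y to N.
So the given relations leave the order of N and Y undetermined.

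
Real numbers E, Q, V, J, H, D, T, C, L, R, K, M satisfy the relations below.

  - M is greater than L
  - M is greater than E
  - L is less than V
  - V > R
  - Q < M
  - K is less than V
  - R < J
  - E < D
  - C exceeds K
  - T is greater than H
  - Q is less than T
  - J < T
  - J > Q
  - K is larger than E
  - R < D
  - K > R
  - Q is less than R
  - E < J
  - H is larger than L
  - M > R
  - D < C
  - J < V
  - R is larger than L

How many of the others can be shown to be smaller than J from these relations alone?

The elements the relations force below J are L, E, Q, R — no chain reaches any other.
That is 4.

4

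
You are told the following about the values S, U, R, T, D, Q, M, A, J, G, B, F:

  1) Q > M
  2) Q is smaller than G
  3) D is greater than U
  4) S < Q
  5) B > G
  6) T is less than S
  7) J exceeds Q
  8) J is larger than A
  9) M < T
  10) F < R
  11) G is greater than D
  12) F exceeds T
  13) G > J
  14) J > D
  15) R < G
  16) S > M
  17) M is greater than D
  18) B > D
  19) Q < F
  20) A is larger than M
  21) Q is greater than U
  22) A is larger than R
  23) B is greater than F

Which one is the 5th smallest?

S

Chaining the given pairs: U < D < M < T < S < Q < F < R < A < J < G < B.
The 5th smallest is S.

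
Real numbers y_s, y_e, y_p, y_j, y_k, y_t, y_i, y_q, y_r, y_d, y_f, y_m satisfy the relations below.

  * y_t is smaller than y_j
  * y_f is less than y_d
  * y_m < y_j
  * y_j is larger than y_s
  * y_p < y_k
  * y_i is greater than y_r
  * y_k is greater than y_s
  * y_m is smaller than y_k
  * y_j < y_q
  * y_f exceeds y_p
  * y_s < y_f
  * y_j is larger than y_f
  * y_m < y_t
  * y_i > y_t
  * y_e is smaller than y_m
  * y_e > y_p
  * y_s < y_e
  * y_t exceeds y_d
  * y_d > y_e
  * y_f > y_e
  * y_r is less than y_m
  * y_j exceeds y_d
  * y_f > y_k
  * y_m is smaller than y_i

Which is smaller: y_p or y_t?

y_p

The relevant relations are y_p < y_e; y_e < y_m; y_m < y_k; y_k < y_f; y_f < y_d; y_d < y_t.
Together: y_p < y_e < y_m < y_k < y_f < y_d < y_t.
So y_p < y_t; y_p is the smaller of the two.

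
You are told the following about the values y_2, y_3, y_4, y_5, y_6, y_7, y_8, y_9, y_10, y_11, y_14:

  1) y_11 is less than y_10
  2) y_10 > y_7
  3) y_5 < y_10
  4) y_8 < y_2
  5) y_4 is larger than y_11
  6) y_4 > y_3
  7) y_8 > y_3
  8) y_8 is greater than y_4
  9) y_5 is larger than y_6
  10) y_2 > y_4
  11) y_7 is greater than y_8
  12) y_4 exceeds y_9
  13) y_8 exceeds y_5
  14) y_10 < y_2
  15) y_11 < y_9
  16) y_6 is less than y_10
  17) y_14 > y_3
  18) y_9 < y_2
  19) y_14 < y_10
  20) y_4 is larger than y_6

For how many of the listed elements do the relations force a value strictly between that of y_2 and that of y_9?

4

Chaining upward from y_9 reaches: y_4, y_8, y_7, y_10.
Chaining downward from y_2 reaches: y_6, y_5, y_3, y_11, y_4, y_14, y_8, y_7, y_10.
Strictly between y_9 and y_2 are those in both lists: y_4, y_8, y_7, y_10 — 4 elements.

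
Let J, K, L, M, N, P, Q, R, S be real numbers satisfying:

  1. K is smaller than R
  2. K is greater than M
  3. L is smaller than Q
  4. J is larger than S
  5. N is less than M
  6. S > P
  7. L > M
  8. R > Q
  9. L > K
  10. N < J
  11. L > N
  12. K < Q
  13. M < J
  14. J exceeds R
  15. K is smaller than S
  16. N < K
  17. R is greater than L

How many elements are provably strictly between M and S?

1

Chaining upward from M reaches: K, L, Q, R, J.
Chaining downward from S reaches: N, K, P.
Strictly between M and S are those in both lists: K — 1 element.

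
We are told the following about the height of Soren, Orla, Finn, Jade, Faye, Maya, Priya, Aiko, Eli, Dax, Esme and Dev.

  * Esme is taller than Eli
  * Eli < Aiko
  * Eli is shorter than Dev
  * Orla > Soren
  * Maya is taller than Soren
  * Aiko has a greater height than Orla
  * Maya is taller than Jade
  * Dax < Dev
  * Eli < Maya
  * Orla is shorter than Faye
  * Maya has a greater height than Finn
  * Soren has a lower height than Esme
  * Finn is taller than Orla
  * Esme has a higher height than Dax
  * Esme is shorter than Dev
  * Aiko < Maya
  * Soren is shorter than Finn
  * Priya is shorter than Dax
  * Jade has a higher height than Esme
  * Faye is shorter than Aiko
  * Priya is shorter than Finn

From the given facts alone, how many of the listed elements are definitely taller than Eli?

5

The elements the relations force above Eli are Esme, Jade, Aiko, Maya, Dev — no chain reaches any other.
That is 5.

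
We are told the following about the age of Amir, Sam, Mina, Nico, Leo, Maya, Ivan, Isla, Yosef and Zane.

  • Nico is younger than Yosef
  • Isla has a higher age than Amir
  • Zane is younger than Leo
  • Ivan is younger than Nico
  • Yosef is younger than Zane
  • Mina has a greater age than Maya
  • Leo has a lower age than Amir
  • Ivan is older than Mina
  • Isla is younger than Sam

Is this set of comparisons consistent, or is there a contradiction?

The single ordering Maya < Mina < Ivan < Nico < Yosef < Zane < Leo < Amir < Isla < Sam satisfies every listed relation, so no contradiction arises.

consistent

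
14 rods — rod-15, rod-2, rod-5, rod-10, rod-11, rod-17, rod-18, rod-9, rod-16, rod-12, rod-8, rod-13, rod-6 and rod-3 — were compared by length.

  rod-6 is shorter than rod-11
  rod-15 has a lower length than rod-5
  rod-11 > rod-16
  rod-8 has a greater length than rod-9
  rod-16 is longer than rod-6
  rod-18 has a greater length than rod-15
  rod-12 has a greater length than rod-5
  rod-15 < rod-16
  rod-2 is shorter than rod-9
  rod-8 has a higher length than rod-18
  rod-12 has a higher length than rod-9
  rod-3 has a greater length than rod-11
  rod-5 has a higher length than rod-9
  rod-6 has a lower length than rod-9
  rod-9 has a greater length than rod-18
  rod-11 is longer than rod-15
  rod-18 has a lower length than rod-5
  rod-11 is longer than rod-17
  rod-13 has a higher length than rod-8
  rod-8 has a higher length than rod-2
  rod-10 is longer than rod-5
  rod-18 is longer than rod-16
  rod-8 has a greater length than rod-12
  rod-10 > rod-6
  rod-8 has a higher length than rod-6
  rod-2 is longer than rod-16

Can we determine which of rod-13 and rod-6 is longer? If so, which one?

rod-13

rod-6 < rod-16 and rod-16 < rod-18 give rod-6 < rod-18.
Then rod-18 < rod-9 extends the chain to rod-9.
With rod-9 < rod-5: rod-6 < rod-16 < rod-18 < rod-9 < rod-5.
With rod-5 < rod-12: rod-6 < rod-16 < rod-18 < rod-9 < rod-5 < rod-12.
With rod-12 < rod-8: rod-6 < rod-16 < rod-18 < rod-9 < rod-5 < rod-12 < rod-8.
With rod-8 < rod-13: rod-6 < rod-16 < rod-18 < rod-9 < rod-5 < rod-12 < rod-8 < rod-13.
So rod-13 is longer.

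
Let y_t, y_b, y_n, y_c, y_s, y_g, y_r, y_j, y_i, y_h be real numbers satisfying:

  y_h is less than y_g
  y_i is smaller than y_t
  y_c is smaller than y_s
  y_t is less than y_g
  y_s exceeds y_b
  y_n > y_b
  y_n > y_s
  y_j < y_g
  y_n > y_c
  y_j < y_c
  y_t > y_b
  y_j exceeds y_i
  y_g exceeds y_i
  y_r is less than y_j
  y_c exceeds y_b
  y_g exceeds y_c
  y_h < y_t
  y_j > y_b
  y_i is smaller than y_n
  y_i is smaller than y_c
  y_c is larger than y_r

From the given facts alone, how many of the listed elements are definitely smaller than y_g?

The elements the relations force below y_g are y_h, y_r, y_b, y_i, y_j, y_c, y_t — no chain reaches any other.
That is 7.

7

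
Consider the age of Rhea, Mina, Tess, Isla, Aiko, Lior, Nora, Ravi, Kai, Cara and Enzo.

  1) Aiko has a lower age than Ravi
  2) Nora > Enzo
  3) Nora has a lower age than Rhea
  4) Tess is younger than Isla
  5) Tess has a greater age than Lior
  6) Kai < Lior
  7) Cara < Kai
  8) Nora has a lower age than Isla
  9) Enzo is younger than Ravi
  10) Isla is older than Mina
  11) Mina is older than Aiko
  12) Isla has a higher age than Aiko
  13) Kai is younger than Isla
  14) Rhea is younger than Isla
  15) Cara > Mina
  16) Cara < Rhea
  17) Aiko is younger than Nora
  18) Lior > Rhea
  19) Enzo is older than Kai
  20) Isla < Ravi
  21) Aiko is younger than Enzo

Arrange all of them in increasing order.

Nothing is placed below Aiko, so it is least; from there Aiko < Mina; Mina < Cara; Cara < Kai; Kai < Enzo; Enzo < Nora; Nora < Rhea; Rhea < Lior; Lior < Tess; Tess < Isla; Isla < Ravi, each given directly.

Aiko < Mina < Cara < Kai < Enzo < Nora < Rhea < Lior < Tess < Isla < Ravi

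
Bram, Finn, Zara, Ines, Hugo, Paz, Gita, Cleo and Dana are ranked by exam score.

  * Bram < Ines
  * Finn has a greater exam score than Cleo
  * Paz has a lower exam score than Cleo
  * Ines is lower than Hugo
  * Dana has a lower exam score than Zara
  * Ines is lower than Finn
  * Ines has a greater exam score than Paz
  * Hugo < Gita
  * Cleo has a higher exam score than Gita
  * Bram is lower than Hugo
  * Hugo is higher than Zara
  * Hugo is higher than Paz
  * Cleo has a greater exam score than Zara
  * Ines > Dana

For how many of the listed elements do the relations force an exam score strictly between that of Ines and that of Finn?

3

Chaining upward from Ines reaches: Hugo, Gita, Cleo.
Chaining downward from Finn reaches: Paz, Dana, Bram, Zara, Hugo, Gita, Cleo.
Strictly between Ines and Finn are those in both lists: Hugo, Gita, Cleo — 3 elements.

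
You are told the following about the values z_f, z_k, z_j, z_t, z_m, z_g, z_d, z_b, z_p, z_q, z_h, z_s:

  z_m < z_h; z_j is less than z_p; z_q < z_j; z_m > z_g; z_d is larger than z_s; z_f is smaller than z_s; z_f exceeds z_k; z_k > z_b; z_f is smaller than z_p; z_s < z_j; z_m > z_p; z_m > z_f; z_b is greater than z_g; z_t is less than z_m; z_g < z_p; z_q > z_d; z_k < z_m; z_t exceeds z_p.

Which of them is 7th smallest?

Chaining the given pairs: z_g < z_b < z_k < z_f < z_s < z_d < z_q < z_j < z_p < z_t < z_m < z_h.
The 7th smallest is z_q.

z_q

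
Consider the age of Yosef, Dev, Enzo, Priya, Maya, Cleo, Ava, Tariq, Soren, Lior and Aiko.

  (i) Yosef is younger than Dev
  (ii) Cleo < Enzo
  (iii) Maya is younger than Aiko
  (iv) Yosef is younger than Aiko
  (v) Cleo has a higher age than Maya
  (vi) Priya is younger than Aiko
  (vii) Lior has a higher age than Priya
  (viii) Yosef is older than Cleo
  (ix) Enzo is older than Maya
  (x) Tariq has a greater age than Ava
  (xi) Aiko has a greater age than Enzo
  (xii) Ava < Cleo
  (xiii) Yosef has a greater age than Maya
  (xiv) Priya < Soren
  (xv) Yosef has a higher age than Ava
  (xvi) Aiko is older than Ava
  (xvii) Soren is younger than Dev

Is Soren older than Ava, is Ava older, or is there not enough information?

undetermined

Following every chain through Ava: above Ava we get Cleo, Yosef, Enzo, Tariq, Aiko, Dev.
Soren is not reached, and no chain runs the other way from Soren to Ava.
So the given relations leave the order of Ava and Soren undetermined.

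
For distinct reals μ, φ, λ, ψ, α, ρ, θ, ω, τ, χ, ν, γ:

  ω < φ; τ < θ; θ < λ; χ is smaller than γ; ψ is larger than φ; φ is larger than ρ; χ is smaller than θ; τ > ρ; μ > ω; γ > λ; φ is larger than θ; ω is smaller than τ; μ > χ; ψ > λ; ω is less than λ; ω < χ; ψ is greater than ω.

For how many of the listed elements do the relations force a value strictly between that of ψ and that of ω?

5

Chaining upward from ω reaches: χ, τ, θ, λ, γ, φ, μ.
Chaining downward from ψ reaches: ρ, χ, τ, θ, λ, φ.
Strictly between ω and ψ are those in both lists: χ, τ, θ, λ, φ — 5 elements.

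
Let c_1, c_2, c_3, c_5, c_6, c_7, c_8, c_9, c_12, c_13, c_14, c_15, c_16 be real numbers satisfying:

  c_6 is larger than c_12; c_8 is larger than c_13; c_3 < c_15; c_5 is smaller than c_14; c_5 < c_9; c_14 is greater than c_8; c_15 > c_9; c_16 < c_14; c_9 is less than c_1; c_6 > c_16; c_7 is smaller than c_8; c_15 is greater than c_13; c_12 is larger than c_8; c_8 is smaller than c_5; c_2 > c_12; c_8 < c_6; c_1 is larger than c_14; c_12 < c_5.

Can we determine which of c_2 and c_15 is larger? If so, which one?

Following every chain through c_2: below c_2 we get c_13, c_7, c_8, c_12.
c_15 is not reached, and no chain runs the other way from c_15 to c_2.
So the given relations leave the order of c_2 and c_15 undetermined.

undetermined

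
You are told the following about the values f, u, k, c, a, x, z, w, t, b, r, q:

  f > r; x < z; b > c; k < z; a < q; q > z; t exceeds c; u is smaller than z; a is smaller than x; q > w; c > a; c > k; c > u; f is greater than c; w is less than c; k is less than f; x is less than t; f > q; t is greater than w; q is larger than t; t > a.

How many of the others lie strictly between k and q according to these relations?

3

The relations place k below q. An element lies strictly between them when it is forced above k and also forced below q.
Above k: {c, t, z, b, f}. Below q: {u, w, a, x, c, t, z}.
Intersection: {c, t, z} — 3.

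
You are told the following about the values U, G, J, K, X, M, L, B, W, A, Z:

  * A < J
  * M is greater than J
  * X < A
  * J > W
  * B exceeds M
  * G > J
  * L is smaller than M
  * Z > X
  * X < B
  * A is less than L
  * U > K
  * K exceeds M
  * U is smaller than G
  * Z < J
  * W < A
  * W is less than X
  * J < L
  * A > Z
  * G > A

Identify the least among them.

X is not least since W < X; Z is not least since X < Z; A is not least since X < A; J is not least since A < J; L is not least since J < L; M is not least since J < M; K is not least since M < K; U is not least since K < U; G is not least since J < G; B is not least since M < B.
Only W has nothing below it, so W is the least.

W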